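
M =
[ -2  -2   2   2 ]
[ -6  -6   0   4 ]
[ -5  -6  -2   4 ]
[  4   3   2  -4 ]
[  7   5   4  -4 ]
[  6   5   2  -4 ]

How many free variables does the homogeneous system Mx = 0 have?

0

Row reduce to echelon form.
R2 ← R2 − (3)·R1: [0, 0, -6, -2]
R3 ← R3 − (5/2)·R1: [0, -1, -7, -1]
R4 ← R4 + (2)·R1: [0, -1, 6, 0]
R5 ← R5 + (7/2)·R1: [0, -2, 11, 3]
R6 ← R6 + (3)·R1: [0, -1, 8, 2]
Swap R2 ↔ R3
R4 ← R4 − R2: [0, 0, 13, 1]
R5 ← R5 − (2)·R2: [0, 0, 25, 5]
R6 ← R6 − R2: [0, 0, 15, 3]
R4 ← R4 + (13/6)·R3: [0, 0, 0, -10/3]
R5 ← R5 + (25/6)·R3: [0, 0, 0, -10/3]
R6 ← R6 + (5/2)·R3: [0, 0, 0, -2]
R5 ← R5 − R4: [0, 0, 0, 0]
R6 ← R6 − (3/5)·R4: [0, 0, 0, 0]
4 nonzero rows, so rank(M) = 4.
M has 4 columns; by rank–nullity, nullity = 4 − 4 = 0.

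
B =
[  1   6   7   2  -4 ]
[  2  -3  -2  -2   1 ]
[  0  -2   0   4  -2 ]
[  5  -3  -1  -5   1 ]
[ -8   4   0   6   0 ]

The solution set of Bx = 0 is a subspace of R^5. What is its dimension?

2

Row reduce to echelon form.
R2 ← R2 − (2)·R1: [0, -15, -16, -6, 9]
R4 ← R4 − (5)·R1: [0, -33, -36, -15, 21]
R5 ← R5 + (8)·R1: [0, 52, 56, 22, -32]
R3 ← R3 − (2/15)·R2: [0, 0, 32/15, 24/5, -16/5]
R4 ← R4 − (11/5)·R2: [0, 0, -4/5, -9/5, 6/5]
R5 ← R5 + (52/15)·R2: [0, 0, 8/15, 6/5, -4/5]
R4 ← R4 + (3/8)·R3: [0, 0, 0, 0, 0]
R5 ← R5 − (1/4)·R3: [0, 0, 0, 0, 0]
3 nonzero rows, so rank(B) = 3.
B has 5 columns; by rank–nullity, nullity = 5 − 3 = 2.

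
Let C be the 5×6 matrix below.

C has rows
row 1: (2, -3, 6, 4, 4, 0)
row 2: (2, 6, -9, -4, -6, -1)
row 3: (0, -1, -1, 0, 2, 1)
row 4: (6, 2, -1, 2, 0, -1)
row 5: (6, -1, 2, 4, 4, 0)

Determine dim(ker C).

Row reduce to echelon form.
R2 ← R2 − R1: [0, 9, -15, -8, -10, -1]
R4 ← R4 − (3)·R1: [0, 11, -19, -10, -12, -1]
R5 ← R5 − (3)·R1: [0, 8, -16, -8, -8, 0]
R3 ← R3 + (1/9)·R2: [0, 0, -8/3, -8/9, 8/9, 8/9]
R4 ← R4 − (11/9)·R2: [0, 0, -2/3, -2/9, 2/9, 2/9]
R5 ← R5 − (8/9)·R2: [0, 0, -8/3, -8/9, 8/9, 8/9]
R4 ← R4 − (1/4)·R3: [0, 0, 0, 0, 0, 0]
R5 ← R5 − R3: [0, 0, 0, 0, 0, 0]
3 nonzero rows, so rank(C) = 3.
C has 6 columns; by rank–nullity, nullity = 6 − 3 = 3.

3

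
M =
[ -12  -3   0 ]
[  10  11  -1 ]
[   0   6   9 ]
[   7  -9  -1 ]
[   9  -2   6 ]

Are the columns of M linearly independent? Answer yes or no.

yes

Row reduce M to echelon form.
R2 ← R2 + (5/6)·R1: [0, 17/2, -1]
R4 ← R4 + (7/12)·R1: [0, -43/4, -1]
R5 ← R5 + (3/4)·R1: [0, -17/4, 6]
R3 ← R3 − (12/17)·R2: [0, 0, 165/17]
R4 ← R4 + (43/34)·R2: [0, 0, -77/34]
R5 ← R5 + (1/2)·R2: [0, 0, 11/2]
R4 ← R4 + (7/30)·R3: [0, 0, 0]
R5 ← R5 − (17/30)·R3: [0, 0, 0]
3 pivots among 3 columns.
Every column is a pivot column, so the columns are linearly independent.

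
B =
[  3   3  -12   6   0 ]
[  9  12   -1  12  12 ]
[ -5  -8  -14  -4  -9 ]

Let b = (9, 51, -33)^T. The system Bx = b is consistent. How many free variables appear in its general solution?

Row reduce the augmented matrix [B | b].
R2 ← R2 − (3)·R1: [0, 3, 35, -6, 12, 24]
R3 ← R3 + (5/3)·R1: [0, -3, -34, 6, -9, -18]
R3 ← R3 + R2: [0, 0, 1, 0, 3, 6]
The echelon form has 3 nonzero rows, and every pivot lies in the first 5 columns, so rank(B) = rank([B|b]) = 3.
The system is consistent.
Free variables = (unknowns) − (rank) = 5 − 3 = 2.

2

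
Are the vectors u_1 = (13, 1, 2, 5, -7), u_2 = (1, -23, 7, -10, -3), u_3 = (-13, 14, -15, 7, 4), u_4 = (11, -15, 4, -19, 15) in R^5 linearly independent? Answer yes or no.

yes

Form the matrix with these vectors as rows and row reduce.
R2 ← R2 − (1/13)·R1: [0, -300/13, 89/13, -135/13, -32/13]
R3 ← R3 + R1: [0, 15, -13, 12, -3]
R4 ← R4 − (11/13)·R1: [0, -206/13, 30/13, -302/13, 272/13]
R3 ← R3 + (13/20)·R2: [0, 0, -171/20, 21/4, -23/5]
R4 ← R4 − (103/150)·R2: [0, 0, -359/150, -161/10, 1696/75]
R4 ← R4 − (718/2565)·R3: [0, 0, 0, -15022/855, 61306/2565]
4 nonzero rows, so the 4 vectors span a space of dimension 4.
Since 4 = 4, the vectors are linearly independent.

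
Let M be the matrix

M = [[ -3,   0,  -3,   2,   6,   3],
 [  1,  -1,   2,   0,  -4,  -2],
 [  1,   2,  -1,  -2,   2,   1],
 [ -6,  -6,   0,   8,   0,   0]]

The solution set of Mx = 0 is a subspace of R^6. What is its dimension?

4

Row reduce to echelon form.
R2 ← R2 + (1/3)·R1: [0, -1, 1, 2/3, -2, -1]
R3 ← R3 + (1/3)·R1: [0, 2, -2, -4/3, 4, 2]
R4 ← R4 − (2)·R1: [0, -6, 6, 4, -12, -6]
R3 ← R3 + (2)·R2: [0, 0, 0, 0, 0, 0]
R4 ← R4 − (6)·R2: [0, 0, 0, 0, 0, 0]
2 nonzero rows, so rank(M) = 2.
M has 6 columns; by rank–nullity, nullity = 6 − 2 = 4.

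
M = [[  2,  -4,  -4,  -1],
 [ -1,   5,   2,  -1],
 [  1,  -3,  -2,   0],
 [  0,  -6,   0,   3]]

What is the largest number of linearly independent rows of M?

Row reduce to echelon form.
R2 ← R2 + (1/2)·R1: [0, 3, 0, -3/2]
R3 ← R3 − (1/2)·R1: [0, -1, 0, 1/2]
R3 ← R3 + (1/3)·R2: [0, 0, 0, 0]
R4 ← R4 + (2)·R2: [0, 0, 0, 0]
Echelon form has 2 nonzero rows, so rank(M) = 2.
The rank gives the maximum number of linearly independent rows: 2.

2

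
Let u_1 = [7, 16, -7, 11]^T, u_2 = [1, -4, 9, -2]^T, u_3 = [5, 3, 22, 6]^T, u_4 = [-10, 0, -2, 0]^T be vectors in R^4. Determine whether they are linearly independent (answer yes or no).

yes

Form the matrix with these vectors as rows and row reduce.
R2 ← R2 − (1/7)·R1: [0, -44/7, 10, -25/7]
R3 ← R3 − (5/7)·R1: [0, -59/7, 27, -13/7]
R4 ← R4 + (10/7)·R1: [0, 160/7, -12, 110/7]
R3 ← R3 − (59/44)·R2: [0, 0, 299/22, 129/44]
R4 ← R4 + (40/11)·R2: [0, 0, 268/11, 30/11]
R4 ← R4 − (536/299)·R3: [0, 0, 0, -756/299]
4 nonzero rows, so the 4 vectors span a space of dimension 4.
Since 4 = 4, the vectors are linearly independent.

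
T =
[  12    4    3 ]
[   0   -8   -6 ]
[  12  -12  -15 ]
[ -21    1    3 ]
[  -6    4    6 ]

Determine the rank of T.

3

Row reduce to echelon form.
R3 ← R3 − R1: [0, -16, -18]
R4 ← R4 + (7/4)·R1: [0, 8, 33/4]
R5 ← R5 + (1/2)·R1: [0, 6, 15/2]
R3 ← R3 − (2)·R2: [0, 0, -6]
R4 ← R4 + R2: [0, 0, 9/4]
R5 ← R5 + (3/4)·R2: [0, 0, 3]
R4 ← R4 + (3/8)·R3: [0, 0, 0]
R5 ← R5 + (1/2)·R3: [0, 0, 0]
Echelon form has 3 nonzero rows, so rank(T) = 3.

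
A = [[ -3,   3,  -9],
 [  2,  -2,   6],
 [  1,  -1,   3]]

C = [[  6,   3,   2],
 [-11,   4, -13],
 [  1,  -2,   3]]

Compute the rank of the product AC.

1

First compute AC:
[[-60,  21, -72],
 [ 40, -14,  48],
 [ 20,  -7,  24]]
Now row reduce the product.
R2 ← R2 + (2/3)·R1: [0, 0, 0]
R3 ← R3 + (1/3)·R1: [0, 0, 0]
1 nonzero row, so rank(AC) = 1.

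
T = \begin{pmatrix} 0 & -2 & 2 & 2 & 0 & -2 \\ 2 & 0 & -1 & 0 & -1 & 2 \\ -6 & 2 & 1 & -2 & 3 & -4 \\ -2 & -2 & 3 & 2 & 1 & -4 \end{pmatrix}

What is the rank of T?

2

Row reduce to echelon form.
Swap R1 ↔ R2
R3 ← R3 + (3)·R1: [0, 2, -2, -2, 0, 2]
R4 ← R4 + R1: [0, -2, 2, 2, 0, -2]
R3 ← R3 + R2: [0, 0, 0, 0, 0, 0]
R4 ← R4 − R2: [0, 0, 0, 0, 0, 0]
Echelon form has 2 nonzero rows, so rank(T) = 2.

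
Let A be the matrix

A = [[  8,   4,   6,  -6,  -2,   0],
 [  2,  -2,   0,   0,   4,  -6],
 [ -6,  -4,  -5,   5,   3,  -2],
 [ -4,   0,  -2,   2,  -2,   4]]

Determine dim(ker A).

Row reduce to echelon form.
R2 ← R2 − (1/4)·R1: [0, -3, -3/2, 3/2, 9/2, -6]
R3 ← R3 + (3/4)·R1: [0, -1, -1/2, 1/2, 3/2, -2]
R4 ← R4 + (1/2)·R1: [0, 2, 1, -1, -3, 4]
R3 ← R3 − (1/3)·R2: [0, 0, 0, 0, 0, 0]
R4 ← R4 + (2/3)·R2: [0, 0, 0, 0, 0, 0]
2 nonzero rows, so rank(A) = 2.
A has 6 columns; by rank–nullity, nullity = 6 − 2 = 4.

4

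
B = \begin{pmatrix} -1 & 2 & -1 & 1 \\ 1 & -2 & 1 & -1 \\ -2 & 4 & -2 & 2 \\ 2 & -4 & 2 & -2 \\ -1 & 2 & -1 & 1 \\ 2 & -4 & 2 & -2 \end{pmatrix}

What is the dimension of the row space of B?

Row reduce to echelon form.
R2 ← R2 + R1: [0, 0, 0, 0]
R3 ← R3 − (2)·R1: [0, 0, 0, 0]
R4 ← R4 + (2)·R1: [0, 0, 0, 0]
R5 ← R5 − R1: [0, 0, 0, 0]
R6 ← R6 + (2)·R1: [0, 0, 0, 0]
Echelon form has 1 nonzero row, so rank(B) = 1.
The row space has dimension equal to the rank: 1.

1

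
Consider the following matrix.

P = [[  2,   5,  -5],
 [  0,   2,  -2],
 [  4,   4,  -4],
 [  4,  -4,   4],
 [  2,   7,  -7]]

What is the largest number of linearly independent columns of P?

Row reduce to echelon form.
R3 ← R3 − (2)·R1: [0, -6, 6]
R4 ← R4 − (2)·R1: [0, -14, 14]
R5 ← R5 − R1: [0, 2, -2]
R3 ← R3 + (3)·R2: [0, 0, 0]
R4 ← R4 + (7)·R2: [0, 0, 0]
R5 ← R5 − R2: [0, 0, 0]
Echelon form has 2 nonzero rows, so rank(P) = 2.
The rank gives the maximum number of linearly independent columns: 2.

2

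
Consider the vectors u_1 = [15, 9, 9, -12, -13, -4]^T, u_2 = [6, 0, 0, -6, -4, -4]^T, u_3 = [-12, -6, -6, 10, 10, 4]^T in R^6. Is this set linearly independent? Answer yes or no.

Form the matrix with these vectors as rows and row reduce.
R2 ← R2 − (2/5)·R1: [0, -18/5, -18/5, -6/5, 6/5, -12/5]
R3 ← R3 + (4/5)·R1: [0, 6/5, 6/5, 2/5, -2/5, 4/5]
R3 ← R3 + (1/3)·R2: [0, 0, 0, 0, 0, 0]
2 nonzero rows, so the 3 vectors span a space of dimension 2.
Since 2 < 3, the vectors are linearly dependent.

no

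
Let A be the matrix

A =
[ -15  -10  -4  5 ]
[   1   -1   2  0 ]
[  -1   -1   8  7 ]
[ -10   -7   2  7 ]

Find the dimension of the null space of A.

Row reduce to echelon form.
R2 ← R2 + (1/15)·R1: [0, -5/3, 26/15, 1/3]
R3 ← R3 − (1/15)·R1: [0, -1/3, 124/15, 20/3]
R4 ← R4 − (2/3)·R1: [0, -1/3, 14/3, 11/3]
R3 ← R3 − (1/5)·R2: [0, 0, 198/25, 33/5]
R4 ← R4 − (1/5)·R2: [0, 0, 108/25, 18/5]
R4 ← R4 − (6/11)·R3: [0, 0, 0, 0]
3 nonzero rows, so rank(A) = 3.
A has 4 columns; by rank–nullity, nullity = 4 − 3 = 1.

1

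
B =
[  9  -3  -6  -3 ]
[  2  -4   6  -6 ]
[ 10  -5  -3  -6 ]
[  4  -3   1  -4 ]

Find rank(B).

Row reduce to echelon form.
R2 ← R2 − (2/9)·R1: [0, -10/3, 22/3, -16/3]
R3 ← R3 − (10/9)·R1: [0, -5/3, 11/3, -8/3]
R4 ← R4 − (4/9)·R1: [0, -5/3, 11/3, -8/3]
R3 ← R3 − (1/2)·R2: [0, 0, 0, 0]
R4 ← R4 − (1/2)·R2: [0, 0, 0, 0]
Echelon form has 2 nonzero rows, so rank(B) = 2.

2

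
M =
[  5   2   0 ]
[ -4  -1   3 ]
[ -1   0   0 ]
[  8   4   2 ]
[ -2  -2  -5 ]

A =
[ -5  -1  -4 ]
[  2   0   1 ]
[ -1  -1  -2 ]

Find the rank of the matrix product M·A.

2

First compute MA:
[[-21,  -5, -18],
 [ 15,   1,   9],
 [  5,   1,   4],
 [-34, -10, -32],
 [ 11,   7,  16]]
Now row reduce the product.
R2 ← R2 + (5/7)·R1: [0, -18/7, -27/7]
R3 ← R3 + (5/21)·R1: [0, -4/21, -2/7]
R4 ← R4 − (34/21)·R1: [0, -40/21, -20/7]
R5 ← R5 + (11/21)·R1: [0, 92/21, 46/7]
R3 ← R3 − (2/27)·R2: [0, 0, 0]
R4 ← R4 − (20/27)·R2: [0, 0, 0]
R5 ← R5 + (46/27)·R2: [0, 0, 0]
2 nonzero rows, so rank(MA) = 2.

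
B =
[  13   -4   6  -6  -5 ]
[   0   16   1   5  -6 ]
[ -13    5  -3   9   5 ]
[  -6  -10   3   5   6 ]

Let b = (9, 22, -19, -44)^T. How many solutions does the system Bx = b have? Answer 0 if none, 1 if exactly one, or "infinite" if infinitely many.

Row reduce the augmented matrix [B | b].
R3 ← R3 + R1: [0, 1, 3, 3, 0, -10]
R4 ← R4 + (6/13)·R1: [0, -154/13, 75/13, 29/13, 48/13, -518/13]
R3 ← R3 − (1/16)·R2: [0, 0, 47/16, 43/16, 3/8, -91/8]
R4 ← R4 + (77/104)·R2: [0, 0, 677/104, 617/104, -3/4, -1225/52]
R4 ← R4 − (1354/611)·R3: [0, 0, 0, -14/611, -966/611, 1008/611]
The echelon form has 4 nonzero rows, and every pivot lies in the first 5 columns, so rank(B) = rank([B|b]) = 4.
The system is consistent.
rank = 4 < 5 unknowns, so there are infinitely many solutions.

infinite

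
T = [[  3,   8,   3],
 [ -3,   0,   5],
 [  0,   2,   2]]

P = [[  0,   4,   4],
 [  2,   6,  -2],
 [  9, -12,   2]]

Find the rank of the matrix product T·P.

First compute TP:
[[ 43,  24,   2],
 [ 45, -72,  -2],
 [ 22, -12,   0]]
Now row reduce the product.
R2 ← R2 − (45/43)·R1: [0, -4176/43, -176/43]
R3 ← R3 − (22/43)·R1: [0, -1044/43, -44/43]
R3 ← R3 − (1/4)·R2: [0, 0, 0]
2 nonzero rows, so rank(TP) = 2.

2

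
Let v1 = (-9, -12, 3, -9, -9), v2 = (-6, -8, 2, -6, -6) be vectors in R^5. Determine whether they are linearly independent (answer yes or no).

Form the matrix with these vectors as rows and row reduce.
R2 ← R2 − (2/3)·R1: [0, 0, 0, 0, 0]
1 nonzero row, so the 2 vectors span a space of dimension 1.
Since 1 < 2, the vectors are linearly dependent.

no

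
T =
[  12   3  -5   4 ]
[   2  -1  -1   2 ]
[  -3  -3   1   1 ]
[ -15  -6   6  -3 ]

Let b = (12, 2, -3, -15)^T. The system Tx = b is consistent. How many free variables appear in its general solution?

2

Row reduce the augmented matrix [T | b].
R2 ← R2 − (1/6)·R1: [0, -3/2, -1/6, 4/3, 0]
R3 ← R3 + (1/4)·R1: [0, -9/4, -1/4, 2, 0]
R4 ← R4 + (5/4)·R1: [0, -9/4, -1/4, 2, 0]
R3 ← R3 − (3/2)·R2: [0, 0, 0, 0, 0]
R4 ← R4 − (3/2)·R2: [0, 0, 0, 0, 0]
The echelon form has 2 nonzero rows, and every pivot lies in the first 4 columns, so rank(T) = rank([T|b]) = 2.
The system is consistent.
Free variables = (unknowns) − (rank) = 4 − 2 = 2.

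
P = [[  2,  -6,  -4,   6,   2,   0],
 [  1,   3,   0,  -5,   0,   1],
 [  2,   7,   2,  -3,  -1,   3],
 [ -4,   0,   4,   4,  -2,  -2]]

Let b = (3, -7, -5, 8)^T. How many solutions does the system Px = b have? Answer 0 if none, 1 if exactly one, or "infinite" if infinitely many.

Row reduce the augmented matrix [P | b].
R2 ← R2 − (1/2)·R1: [0, 6, 2, -8, -1, 1, -17/2]
R3 ← R3 − R1: [0, 13, 6, -9, -3, 3, -8]
R4 ← R4 + (2)·R1: [0, -12, -4, 16, 2, -2, 14]
R3 ← R3 − (13/6)·R2: [0, 0, 5/3, 25/3, -5/6, 5/6, 125/12]
R4 ← R4 + (2)·R2: [0, 0, 0, 0, 0, 0, -3]
The echelon form has 4 nonzero rows; the last pivot sits in the augmented column, so rank(P) = 3 but rank([P|b]) = 4.
Since the ranks differ, the system is inconsistent.
It has no solutions.

0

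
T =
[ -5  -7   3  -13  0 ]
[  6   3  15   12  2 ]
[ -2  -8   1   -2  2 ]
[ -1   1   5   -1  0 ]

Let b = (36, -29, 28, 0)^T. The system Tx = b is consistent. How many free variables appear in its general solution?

1

Row reduce the augmented matrix [T | b].
R2 ← R2 + (6/5)·R1: [0, -27/5, 93/5, -18/5, 2, 71/5]
R3 ← R3 − (2/5)·R1: [0, -26/5, -1/5, 16/5, 2, 68/5]
R4 ← R4 − (1/5)·R1: [0, 12/5, 22/5, 8/5, 0, -36/5]
R3 ← R3 − (26/27)·R2: [0, 0, -163/9, 20/3, 2/27, -2/27]
R4 ← R4 + (4/9)·R2: [0, 0, 38/3, 0, 8/9, -8/9]
R4 ← R4 + (114/163)·R3: [0, 0, 0, 760/163, 460/489, -460/489]
The echelon form has 4 nonzero rows, and every pivot lies in the first 5 columns, so rank(T) = rank([T|b]) = 4.
The system is consistent.
Free variables = (unknowns) − (rank) = 5 − 4 = 1.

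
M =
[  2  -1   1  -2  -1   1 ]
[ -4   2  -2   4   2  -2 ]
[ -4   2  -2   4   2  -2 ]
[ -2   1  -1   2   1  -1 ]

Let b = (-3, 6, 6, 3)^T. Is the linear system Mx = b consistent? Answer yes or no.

Row reduce the augmented matrix [M | b].
R2 ← R2 + (2)·R1: [0, 0, 0, 0, 0, 0, 0]
R3 ← R3 + (2)·R1: [0, 0, 0, 0, 0, 0, 0]
R4 ← R4 + R1: [0, 0, 0, 0, 0, 0, 0]
The echelon form has 1 nonzero rows, and every pivot lies in the first 6 columns, so rank(M) = rank([M|b]) = 1.
The system is consistent.

yes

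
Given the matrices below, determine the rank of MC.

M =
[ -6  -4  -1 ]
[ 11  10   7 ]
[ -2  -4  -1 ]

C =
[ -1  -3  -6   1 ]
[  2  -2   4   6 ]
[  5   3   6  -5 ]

First compute MC:
[[ -7,  23,  14, -25],
 [ 44, -32,  16,  36],
 [-11,  11, -10, -21]]
Now row reduce the product.
R2 ← R2 + (44/7)·R1: [0, 788/7, 104, -848/7]
R3 ← R3 − (11/7)·R1: [0, -176/7, -32, 128/7]
R3 ← R3 + (44/197)·R2: [0, 0, -1728/197, -1728/197]
3 nonzero rows, so rank(MC) = 3.

3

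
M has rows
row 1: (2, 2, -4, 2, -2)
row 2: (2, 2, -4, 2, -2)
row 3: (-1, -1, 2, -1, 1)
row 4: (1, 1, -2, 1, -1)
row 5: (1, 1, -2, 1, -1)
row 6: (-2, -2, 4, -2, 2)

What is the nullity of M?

Row reduce to echelon form.
R2 ← R2 − R1: [0, 0, 0, 0, 0]
R3 ← R3 + (1/2)·R1: [0, 0, 0, 0, 0]
R4 ← R4 − (1/2)·R1: [0, 0, 0, 0, 0]
R5 ← R5 − (1/2)·R1: [0, 0, 0, 0, 0]
R6 ← R6 + R1: [0, 0, 0, 0, 0]
1 nonzero row, so rank(M) = 1.
M has 5 columns; by rank–nullity, nullity = 5 − 1 = 4.

4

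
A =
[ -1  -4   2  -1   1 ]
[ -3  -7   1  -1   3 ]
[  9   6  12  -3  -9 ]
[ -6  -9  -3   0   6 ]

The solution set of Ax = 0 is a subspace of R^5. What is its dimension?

Row reduce to echelon form.
R2 ← R2 − (3)·R1: [0, 5, -5, 2, 0]
R3 ← R3 + (9)·R1: [0, -30, 30, -12, 0]
R4 ← R4 − (6)·R1: [0, 15, -15, 6, 0]
R3 ← R3 + (6)·R2: [0, 0, 0, 0, 0]
R4 ← R4 − (3)·R2: [0, 0, 0, 0, 0]
2 nonzero rows, so rank(A) = 2.
A has 5 columns; by rank–nullity, nullity = 5 − 2 = 3.

3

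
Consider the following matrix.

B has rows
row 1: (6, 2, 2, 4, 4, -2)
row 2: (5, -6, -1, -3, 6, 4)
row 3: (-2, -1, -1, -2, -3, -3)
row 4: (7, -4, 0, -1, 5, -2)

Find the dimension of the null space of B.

2

Row reduce to echelon form.
R2 ← R2 − (5/6)·R1: [0, -23/3, -8/3, -19/3, 8/3, 17/3]
R3 ← R3 + (1/3)·R1: [0, -1/3, -1/3, -2/3, -5/3, -11/3]
R4 ← R4 − (7/6)·R1: [0, -19/3, -7/3, -17/3, 1/3, 1/3]
R3 ← R3 − (1/23)·R2: [0, 0, -5/23, -9/23, -41/23, -90/23]
R4 ← R4 − (19/23)·R2: [0, 0, -3/23, -10/23, -43/23, -100/23]
R4 ← R4 − (3/5)·R3: [0, 0, 0, -1/5, -4/5, -2]
4 nonzero rows, so rank(B) = 4.
B has 6 columns; by rank–nullity, nullity = 6 − 4 = 2.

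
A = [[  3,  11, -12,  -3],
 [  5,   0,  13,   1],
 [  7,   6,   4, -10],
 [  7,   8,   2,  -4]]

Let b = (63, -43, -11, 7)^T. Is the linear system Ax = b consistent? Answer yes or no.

yes

Row reduce the augmented matrix [A | b].
R2 ← R2 − (5/3)·R1: [0, -55/3, 33, 6, -148]
R3 ← R3 − (7/3)·R1: [0, -59/3, 32, -3, -158]
R4 ← R4 − (7/3)·R1: [0, -53/3, 30, 3, -140]
R3 ← R3 − (59/55)·R2: [0, 0, -17/5, -519/55, 42/55]
R4 ← R4 − (53/55)·R2: [0, 0, -9/5, -153/55, 144/55]
R4 ← R4 − (9/17)·R3: [0, 0, 0, 414/187, 414/187]
The echelon form has 4 nonzero rows, and every pivot lies in the first 4 columns, so rank(A) = rank([A|b]) = 4.
The system is consistent.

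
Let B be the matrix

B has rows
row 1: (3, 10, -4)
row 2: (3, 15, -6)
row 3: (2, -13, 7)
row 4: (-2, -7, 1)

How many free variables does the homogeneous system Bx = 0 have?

0

Row reduce to echelon form.
R2 ← R2 − R1: [0, 5, -2]
R3 ← R3 − (2/3)·R1: [0, -59/3, 29/3]
R4 ← R4 + (2/3)·R1: [0, -1/3, -5/3]
R3 ← R3 + (59/15)·R2: [0, 0, 9/5]
R4 ← R4 + (1/15)·R2: [0, 0, -9/5]
R4 ← R4 + R3: [0, 0, 0]
3 nonzero rows, so rank(B) = 3.
B has 3 columns; by rank–nullity, nullity = 3 − 3 = 0.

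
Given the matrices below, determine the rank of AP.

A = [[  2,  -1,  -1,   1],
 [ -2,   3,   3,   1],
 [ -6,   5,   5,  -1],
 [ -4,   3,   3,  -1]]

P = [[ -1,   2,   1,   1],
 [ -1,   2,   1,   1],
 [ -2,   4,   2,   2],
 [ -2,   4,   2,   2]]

1

First compute AP:
[[ -1,   2,   1,   1],
 [ -9,  18,   9,   9],
 [ -7,  14,   7,   7],
 [ -3,   6,   3,   3]]
Now row reduce the product.
R2 ← R2 − (9)·R1: [0, 0, 0, 0]
R3 ← R3 − (7)·R1: [0, 0, 0, 0]
R4 ← R4 − (3)·R1: [0, 0, 0, 0]
1 nonzero row, so rank(AP) = 1.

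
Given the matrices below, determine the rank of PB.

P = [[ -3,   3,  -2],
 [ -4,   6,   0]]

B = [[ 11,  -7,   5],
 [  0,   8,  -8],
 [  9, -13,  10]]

2

First compute PB:
[[-51,  71, -59],
 [-44,  76, -68]]
Now row reduce the product.
R2 ← R2 − (44/51)·R1: [0, 752/51, -872/51]
2 nonzero rows, so rank(PB) = 2.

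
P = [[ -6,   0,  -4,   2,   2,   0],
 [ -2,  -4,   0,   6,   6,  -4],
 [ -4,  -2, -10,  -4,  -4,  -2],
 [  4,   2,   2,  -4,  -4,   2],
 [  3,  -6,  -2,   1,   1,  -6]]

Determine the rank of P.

Row reduce to echelon form.
R2 ← R2 − (1/3)·R1: [0, -4, 4/3, 16/3, 16/3, -4]
R3 ← R3 − (2/3)·R1: [0, -2, -22/3, -16/3, -16/3, -2]
R4 ← R4 + (2/3)·R1: [0, 2, -2/3, -8/3, -8/3, 2]
R5 ← R5 + (1/2)·R1: [0, -6, -4, 2, 2, -6]
R3 ← R3 − (1/2)·R2: [0, 0, -8, -8, -8, 0]
R4 ← R4 + (1/2)·R2: [0, 0, 0, 0, 0, 0]
R5 ← R5 − (3/2)·R2: [0, 0, -6, -6, -6, 0]
R5 ← R5 − (3/4)·R3: [0, 0, 0, 0, 0, 0]
Echelon form has 3 nonzero rows, so rank(P) = 3.

3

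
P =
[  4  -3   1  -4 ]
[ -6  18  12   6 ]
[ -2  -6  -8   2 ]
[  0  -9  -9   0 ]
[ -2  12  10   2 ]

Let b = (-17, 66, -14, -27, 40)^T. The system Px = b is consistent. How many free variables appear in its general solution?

Row reduce the augmented matrix [P | b].
R2 ← R2 + (3/2)·R1: [0, 27/2, 27/2, 0, 81/2]
R3 ← R3 + (1/2)·R1: [0, -15/2, -15/2, 0, -45/2]
R5 ← R5 + (1/2)·R1: [0, 21/2, 21/2, 0, 63/2]
R3 ← R3 + (5/9)·R2: [0, 0, 0, 0, 0]
R4 ← R4 + (2/3)·R2: [0, 0, 0, 0, 0]
R5 ← R5 − (7/9)·R2: [0, 0, 0, 0, 0]
The echelon form has 2 nonzero rows, and every pivot lies in the first 4 columns, so rank(P) = rank([P|b]) = 2.
The system is consistent.
Free variables = (unknowns) − (rank) = 4 − 2 = 2.

2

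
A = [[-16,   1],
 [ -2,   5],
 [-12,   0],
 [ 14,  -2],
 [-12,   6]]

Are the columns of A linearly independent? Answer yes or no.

Row reduce A to echelon form.
R2 ← R2 − (1/8)·R1: [0, 39/8]
R3 ← R3 − (3/4)·R1: [0, -3/4]
R4 ← R4 + (7/8)·R1: [0, -9/8]
R5 ← R5 − (3/4)·R1: [0, 21/4]
R3 ← R3 + (2/13)·R2: [0, 0]
R4 ← R4 + (3/13)·R2: [0, 0]
R5 ← R5 − (14/13)·R2: [0, 0]
2 pivots among 2 columns.
Every column is a pivot column, so the columns are linearly independent.

yes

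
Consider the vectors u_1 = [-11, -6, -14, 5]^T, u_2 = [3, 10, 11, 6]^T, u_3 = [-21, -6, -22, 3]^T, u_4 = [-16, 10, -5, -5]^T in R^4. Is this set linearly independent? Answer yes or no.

yes

Form the matrix with these vectors as rows and row reduce.
R2 ← R2 + (3/11)·R1: [0, 92/11, 79/11, 81/11]
R3 ← R3 − (21/11)·R1: [0, 60/11, 52/11, -72/11]
R4 ← R4 − (16/11)·R1: [0, 206/11, 169/11, -135/11]
R3 ← R3 − (15/23)·R2: [0, 0, 1/23, -261/23]
R4 ← R4 − (103/46)·R2: [0, 0, -33/46, -1323/46]
R4 ← R4 + (33/2)·R3: [0, 0, 0, -216]
4 nonzero rows, so the 4 vectors span a space of dimension 4.
Since 4 = 4, the vectors are linearly independent.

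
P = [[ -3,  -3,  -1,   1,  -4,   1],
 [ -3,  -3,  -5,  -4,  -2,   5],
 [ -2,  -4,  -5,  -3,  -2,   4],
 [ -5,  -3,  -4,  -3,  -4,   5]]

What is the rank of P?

3

Row reduce to echelon form.
R2 ← R2 − R1: [0, 0, -4, -5, 2, 4]
R3 ← R3 − (2/3)·R1: [0, -2, -13/3, -11/3, 2/3, 10/3]
R4 ← R4 − (5/3)·R1: [0, 2, -7/3, -14/3, 8/3, 10/3]
Swap R2 ↔ R3
R4 ← R4 + R2: [0, 0, -20/3, -25/3, 10/3, 20/3]
R4 ← R4 − (5/3)·R3: [0, 0, 0, 0, 0, 0]
Echelon form has 3 nonzero rows, so rank(P) = 3.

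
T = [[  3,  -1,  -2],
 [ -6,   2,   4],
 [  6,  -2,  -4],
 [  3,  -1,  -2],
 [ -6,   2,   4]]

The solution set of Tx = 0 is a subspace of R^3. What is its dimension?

Row reduce to echelon form.
R2 ← R2 + (2)·R1: [0, 0, 0]
R3 ← R3 − (2)·R1: [0, 0, 0]
R4 ← R4 − R1: [0, 0, 0]
R5 ← R5 + (2)·R1: [0, 0, 0]
1 nonzero row, so rank(T) = 1.
T has 3 columns; by rank–nullity, nullity = 3 − 1 = 2.

2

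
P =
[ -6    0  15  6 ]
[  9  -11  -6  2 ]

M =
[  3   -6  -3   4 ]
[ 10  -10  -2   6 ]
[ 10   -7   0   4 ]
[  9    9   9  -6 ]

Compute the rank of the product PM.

2

First compute PM:
[[186, -15,  72,   0],
 [-125, 116,  13, -66]]
Now row reduce the product.
R2 ← R2 + (125/186)·R1: [0, 6567/62, 1903/31, -66]
2 nonzero rows, so rank(PM) = 2.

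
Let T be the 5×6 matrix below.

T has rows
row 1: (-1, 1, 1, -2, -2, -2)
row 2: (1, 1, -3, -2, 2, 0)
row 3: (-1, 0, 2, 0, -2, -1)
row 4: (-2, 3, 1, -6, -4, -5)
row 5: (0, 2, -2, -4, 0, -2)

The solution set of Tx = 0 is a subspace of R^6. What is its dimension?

4

Row reduce to echelon form.
R2 ← R2 + R1: [0, 2, -2, -4, 0, -2]
R3 ← R3 − R1: [0, -1, 1, 2, 0, 1]
R4 ← R4 − (2)·R1: [0, 1, -1, -2, 0, -1]
R3 ← R3 + (1/2)·R2: [0, 0, 0, 0, 0, 0]
R4 ← R4 − (1/2)·R2: [0, 0, 0, 0, 0, 0]
R5 ← R5 − R2: [0, 0, 0, 0, 0, 0]
2 nonzero rows, so rank(T) = 2.
T has 6 columns; by rank–nullity, nullity = 6 − 2 = 4.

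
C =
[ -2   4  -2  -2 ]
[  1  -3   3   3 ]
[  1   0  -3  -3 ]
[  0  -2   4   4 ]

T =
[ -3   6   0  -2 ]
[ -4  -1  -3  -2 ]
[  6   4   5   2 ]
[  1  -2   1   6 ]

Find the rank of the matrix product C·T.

2

First compute CT:
[[-24, -20, -24, -20],
 [ 30,  15,  27,  28],
 [-24,   0, -18, -26],
 [ 36,  10,  30,  36]]
Now row reduce the product.
R2 ← R2 + (5/4)·R1: [0, -10, -3, 3]
R3 ← R3 − R1: [0, 20, 6, -6]
R4 ← R4 + (3/2)·R1: [0, -20, -6, 6]
R3 ← R3 + (2)·R2: [0, 0, 0, 0]
R4 ← R4 − (2)·R2: [0, 0, 0, 0]
2 nonzero rows, so rank(CT) = 2.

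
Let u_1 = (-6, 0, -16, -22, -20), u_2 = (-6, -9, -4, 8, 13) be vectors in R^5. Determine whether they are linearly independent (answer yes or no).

Form the matrix with these vectors as rows and row reduce.
R2 ← R2 − R1: [0, -9, 12, 30, 33]
2 nonzero rows, so the 2 vectors span a space of dimension 2.
Since 2 = 2, the vectors are linearly independent.

yes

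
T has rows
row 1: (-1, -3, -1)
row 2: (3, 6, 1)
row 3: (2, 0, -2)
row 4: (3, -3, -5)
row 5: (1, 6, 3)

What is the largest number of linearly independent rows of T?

2

Row reduce to echelon form.
R2 ← R2 + (3)·R1: [0, -3, -2]
R3 ← R3 + (2)·R1: [0, -6, -4]
R4 ← R4 + (3)·R1: [0, -12, -8]
R5 ← R5 + R1: [0, 3, 2]
R3 ← R3 − (2)·R2: [0, 0, 0]
R4 ← R4 − (4)·R2: [0, 0, 0]
R5 ← R5 + R2: [0, 0, 0]
Echelon form has 2 nonzero rows, so rank(T) = 2.
The rank gives the maximum number of linearly independent rows: 2.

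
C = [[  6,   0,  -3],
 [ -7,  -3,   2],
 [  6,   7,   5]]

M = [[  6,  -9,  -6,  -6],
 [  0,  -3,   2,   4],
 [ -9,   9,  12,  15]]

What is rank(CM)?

First compute CM:
[[ 63, -81, -72, -81],
 [-60,  90,  60,  60],
 [ -9, -30,  38,  67]]
Now row reduce the product.
R2 ← R2 + (20/21)·R1: [0, 90/7, -60/7, -120/7]
R3 ← R3 + (1/7)·R1: [0, -291/7, 194/7, 388/7]
R3 ← R3 + (97/30)·R2: [0, 0, 0, 0]
2 nonzero rows, so rank(CM) = 2.

2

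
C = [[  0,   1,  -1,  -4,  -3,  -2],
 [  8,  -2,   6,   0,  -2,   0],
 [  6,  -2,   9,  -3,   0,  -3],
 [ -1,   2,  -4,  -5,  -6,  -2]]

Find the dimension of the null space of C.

Row reduce to echelon form.
Swap R1 ↔ R2
R3 ← R3 − (3/4)·R1: [0, -1/2, 9/2, -3, 3/2, -3]
R4 ← R4 + (1/8)·R1: [0, 7/4, -13/4, -5, -25/4, -2]
R3 ← R3 + (1/2)·R2: [0, 0, 4, -5, 0, -4]
R4 ← R4 − (7/4)·R2: [0, 0, -3/2, 2, -1, 3/2]
R4 ← R4 + (3/8)·R3: [0, 0, 0, 1/8, -1, 0]
4 nonzero rows, so rank(C) = 4.
C has 6 columns; by rank–nullity, nullity = 6 − 4 = 2.

2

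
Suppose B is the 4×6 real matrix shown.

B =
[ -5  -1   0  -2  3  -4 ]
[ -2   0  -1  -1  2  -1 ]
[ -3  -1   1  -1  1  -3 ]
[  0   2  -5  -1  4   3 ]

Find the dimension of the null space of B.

4

Row reduce to echelon form.
R2 ← R2 − (2/5)·R1: [0, 2/5, -1, -1/5, 4/5, 3/5]
R3 ← R3 − (3/5)·R1: [0, -2/5, 1, 1/5, -4/5, -3/5]
R3 ← R3 + R2: [0, 0, 0, 0, 0, 0]
R4 ← R4 − (5)·R2: [0, 0, 0, 0, 0, 0]
2 nonzero rows, so rank(B) = 2.
B has 6 columns; by rank–nullity, nullity = 6 − 2 = 4.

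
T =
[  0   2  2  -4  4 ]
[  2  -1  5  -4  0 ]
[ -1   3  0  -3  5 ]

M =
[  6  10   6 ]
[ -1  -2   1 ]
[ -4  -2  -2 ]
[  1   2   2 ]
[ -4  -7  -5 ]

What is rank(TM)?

2

First compute TM:
[[-30, -44, -30],
 [-11,   4,  -7],
 [-32, -57, -34]]
Now row reduce the product.
R2 ← R2 − (11/30)·R1: [0, 302/15, 4]
R3 ← R3 − (16/15)·R1: [0, -151/15, -2]
R3 ← R3 + (1/2)·R2: [0, 0, 0]
2 nonzero rows, so rank(TM) = 2.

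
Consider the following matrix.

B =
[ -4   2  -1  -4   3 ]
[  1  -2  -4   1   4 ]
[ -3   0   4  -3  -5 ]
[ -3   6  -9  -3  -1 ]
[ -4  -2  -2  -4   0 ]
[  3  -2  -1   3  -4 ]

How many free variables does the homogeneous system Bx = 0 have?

1

Row reduce to echelon form.
R2 ← R2 + (1/4)·R1: [0, -3/2, -17/4, 0, 19/4]
R3 ← R3 − (3/4)·R1: [0, -3/2, 19/4, 0, -29/4]
R4 ← R4 − (3/4)·R1: [0, 9/2, -33/4, 0, -13/4]
R5 ← R5 − R1: [0, -4, -1, 0, -3]
R6 ← R6 + (3/4)·R1: [0, -1/2, -7/4, 0, -7/4]
R3 ← R3 − R2: [0, 0, 9, 0, -12]
R4 ← R4 + (3)·R2: [0, 0, -21, 0, 11]
R5 ← R5 − (8/3)·R2: [0, 0, 31/3, 0, -47/3]
R6 ← R6 − (1/3)·R2: [0, 0, -1/3, 0, -10/3]
R4 ← R4 + (7/3)·R3: [0, 0, 0, 0, -17]
R5 ← R5 − (31/27)·R3: [0, 0, 0, 0, -17/9]
R6 ← R6 + (1/27)·R3: [0, 0, 0, 0, -34/9]
R5 ← R5 − (1/9)·R4: [0, 0, 0, 0, 0]
R6 ← R6 − (2/9)·R4: [0, 0, 0, 0, 0]
4 nonzero rows, so rank(B) = 4.
B has 5 columns; by rank–nullity, nullity = 5 − 4 = 1.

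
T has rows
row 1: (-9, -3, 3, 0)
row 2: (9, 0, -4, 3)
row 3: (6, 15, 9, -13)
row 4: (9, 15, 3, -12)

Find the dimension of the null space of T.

Row reduce to echelon form.
R2 ← R2 + R1: [0, -3, -1, 3]
R3 ← R3 + (2/3)·R1: [0, 13, 11, -13]
R4 ← R4 + R1: [0, 12, 6, -12]
R3 ← R3 + (13/3)·R2: [0, 0, 20/3, 0]
R4 ← R4 + (4)·R2: [0, 0, 2, 0]
R4 ← R4 − (3/10)·R3: [0, 0, 0, 0]
3 nonzero rows, so rank(T) = 3.
T has 4 columns; by rank–nullity, nullity = 4 − 3 = 1.

1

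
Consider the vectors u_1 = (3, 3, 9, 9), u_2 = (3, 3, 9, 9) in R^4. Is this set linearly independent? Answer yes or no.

no

Form the matrix with these vectors as rows and row reduce.
R2 ← R2 − R1: [0, 0, 0, 0]
1 nonzero row, so the 2 vectors span a space of dimension 1.
Since 1 < 2, the vectors are linearly dependent.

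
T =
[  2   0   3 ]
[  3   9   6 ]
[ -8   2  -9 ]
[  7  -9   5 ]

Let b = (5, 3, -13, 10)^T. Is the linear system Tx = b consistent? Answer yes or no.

yes

Row reduce the augmented matrix [T | b].
R2 ← R2 − (3/2)·R1: [0, 9, 3/2, -9/2]
R3 ← R3 + (4)·R1: [0, 2, 3, 7]
R4 ← R4 − (7/2)·R1: [0, -9, -11/2, -15/2]
R3 ← R3 − (2/9)·R2: [0, 0, 8/3, 8]
R4 ← R4 + R2: [0, 0, -4, -12]
R4 ← R4 + (3/2)·R3: [0, 0, 0, 0]
The echelon form has 3 nonzero rows, and every pivot lies in the first 3 columns, so rank(T) = rank([T|b]) = 3.
The system is consistent.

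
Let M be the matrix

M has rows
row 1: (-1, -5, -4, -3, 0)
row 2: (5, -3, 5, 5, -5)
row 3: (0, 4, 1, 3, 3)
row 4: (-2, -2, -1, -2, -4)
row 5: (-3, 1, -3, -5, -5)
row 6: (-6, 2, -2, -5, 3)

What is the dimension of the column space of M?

Row reduce to echelon form.
R2 ← R2 + (5)·R1: [0, -28, -15, -10, -5]
R4 ← R4 − (2)·R1: [0, 8, 7, 4, -4]
R5 ← R5 − (3)·R1: [0, 16, 9, 4, -5]
R6 ← R6 − (6)·R1: [0, 32, 22, 13, 3]
R3 ← R3 + (1/7)·R2: [0, 0, -8/7, 11/7, 16/7]
R4 ← R4 + (2/7)·R2: [0, 0, 19/7, 8/7, -38/7]
R5 ← R5 + (4/7)·R2: [0, 0, 3/7, -12/7, -55/7]
R6 ← R6 + (8/7)·R2: [0, 0, 34/7, 11/7, -19/7]
R4 ← R4 + (19/8)·R3: [0, 0, 0, 39/8, 0]
R5 ← R5 + (3/8)·R3: [0, 0, 0, -9/8, -7]
R6 ← R6 + (17/4)·R3: [0, 0, 0, 33/4, 7]
R5 ← R5 + (3/13)·R4: [0, 0, 0, 0, -7]
R6 ← R6 − (22/13)·R4: [0, 0, 0, 0, 7]
R6 ← R6 + R5: [0, 0, 0, 0, 0]
Echelon form has 5 nonzero rows, so rank(M) = 5.
The column space has dimension equal to the rank: 5.

5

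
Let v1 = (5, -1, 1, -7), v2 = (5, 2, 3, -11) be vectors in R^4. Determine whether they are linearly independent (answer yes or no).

yes

Form the matrix with these vectors as rows and row reduce.
R2 ← R2 − R1: [0, 3, 2, -4]
2 nonzero rows, so the 2 vectors span a space of dimension 2.
Since 2 = 2, the vectors are linearly independent.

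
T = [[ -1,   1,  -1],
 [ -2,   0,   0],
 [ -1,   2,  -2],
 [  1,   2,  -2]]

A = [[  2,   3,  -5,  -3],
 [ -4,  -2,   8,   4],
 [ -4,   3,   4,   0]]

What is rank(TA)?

First compute TA:
[[ -2,  -8,   9,   7],
 [ -4,  -6,  10,   6],
 [ -2, -13,  13,  11],
 [  2,  -7,   3,   5]]
Now row reduce the product.
R2 ← R2 − (2)·R1: [0, 10, -8, -8]
R3 ← R3 − R1: [0, -5, 4, 4]
R4 ← R4 + R1: [0, -15, 12, 12]
R3 ← R3 + (1/2)·R2: [0, 0, 0, 0]
R4 ← R4 + (3/2)·R2: [0, 0, 0, 0]
2 nonzero rows, so rank(TA) = 2.

2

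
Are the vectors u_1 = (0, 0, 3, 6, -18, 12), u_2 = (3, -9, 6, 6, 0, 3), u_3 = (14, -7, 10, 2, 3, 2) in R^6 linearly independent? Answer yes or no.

Form the matrix with these vectors as rows and row reduce.
Swap R1 ↔ R2
R3 ← R3 − (14/3)·R1: [0, 35, -18, -26, 3, -12]
Swap R2 ↔ R3
3 nonzero rows, so the 3 vectors span a space of dimension 3.
Since 3 = 3, the vectors are linearly independent.

yes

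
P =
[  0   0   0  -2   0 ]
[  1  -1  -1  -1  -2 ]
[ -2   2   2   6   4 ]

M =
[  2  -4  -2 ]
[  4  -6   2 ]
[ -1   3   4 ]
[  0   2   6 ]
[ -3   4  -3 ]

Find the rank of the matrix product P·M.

First compute PM:
[[  0,  -4, -12],
 [  5, -11,  -8],
 [-10,  30,  40]]
Now row reduce the product.
Swap R1 ↔ R2
R3 ← R3 + (2)·R1: [0, 8, 24]
R3 ← R3 + (2)·R2: [0, 0, 0]
2 nonzero rows, so rank(PM) = 2.

2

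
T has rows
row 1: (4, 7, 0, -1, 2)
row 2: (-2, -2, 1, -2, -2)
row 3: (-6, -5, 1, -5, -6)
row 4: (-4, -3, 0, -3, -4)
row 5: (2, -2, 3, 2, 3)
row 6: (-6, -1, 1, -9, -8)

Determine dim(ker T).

2

Row reduce to echelon form.
R2 ← R2 + (1/2)·R1: [0, 3/2, 1, -5/2, -1]
R3 ← R3 + (3/2)·R1: [0, 11/2, 1, -13/2, -3]
R4 ← R4 + R1: [0, 4, 0, -4, -2]
R5 ← R5 − (1/2)·R1: [0, -11/2, 3, 5/2, 2]
R6 ← R6 + (3/2)·R1: [0, 19/2, 1, -21/2, -5]
R3 ← R3 − (11/3)·R2: [0, 0, -8/3, 8/3, 2/3]
R4 ← R4 − (8/3)·R2: [0, 0, -8/3, 8/3, 2/3]
R5 ← R5 + (11/3)·R2: [0, 0, 20/3, -20/3, -5/3]
R6 ← R6 − (19/3)·R2: [0, 0, -16/3, 16/3, 4/3]
R4 ← R4 − R3: [0, 0, 0, 0, 0]
R5 ← R5 + (5/2)·R3: [0, 0, 0, 0, 0]
R6 ← R6 − (2)·R3: [0, 0, 0, 0, 0]
3 nonzero rows, so rank(T) = 3.
T has 5 columns; by rank–nullity, nullity = 5 − 3 = 2.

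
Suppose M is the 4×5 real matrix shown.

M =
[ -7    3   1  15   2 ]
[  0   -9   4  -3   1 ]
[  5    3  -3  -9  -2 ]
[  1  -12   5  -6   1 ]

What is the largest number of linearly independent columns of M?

Row reduce to echelon form.
R3 ← R3 + (5/7)·R1: [0, 36/7, -16/7, 12/7, -4/7]
R4 ← R4 + (1/7)·R1: [0, -81/7, 36/7, -27/7, 9/7]
R3 ← R3 + (4/7)·R2: [0, 0, 0, 0, 0]
R4 ← R4 − (9/7)·R2: [0, 0, 0, 0, 0]
Echelon form has 2 nonzero rows, so rank(M) = 2.
The rank gives the maximum number of linearly independent columns: 2.

2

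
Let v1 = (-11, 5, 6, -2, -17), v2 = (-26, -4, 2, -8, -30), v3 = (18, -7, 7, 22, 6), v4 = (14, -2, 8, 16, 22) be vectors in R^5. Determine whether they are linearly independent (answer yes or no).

yes

Form the matrix with these vectors as rows and row reduce.
R2 ← R2 − (26/11)·R1: [0, -174/11, -134/11, -36/11, 112/11]
R3 ← R3 + (18/11)·R1: [0, 13/11, 185/11, 206/11, -240/11]
R4 ← R4 + (14/11)·R1: [0, 48/11, 172/11, 148/11, 4/11]
R3 ← R3 + (13/174)·R2: [0, 0, 1384/87, 536/29, -1832/87]
R4 ← R4 + (8/29)·R2: [0, 0, 356/29, 364/29, 92/29]
R4 ← R4 − (267/346)·R3: [0, 0, 0, -296/173, 3360/173]
4 nonzero rows, so the 4 vectors span a space of dimension 4.
Since 4 = 4, the vectors are linearly independent.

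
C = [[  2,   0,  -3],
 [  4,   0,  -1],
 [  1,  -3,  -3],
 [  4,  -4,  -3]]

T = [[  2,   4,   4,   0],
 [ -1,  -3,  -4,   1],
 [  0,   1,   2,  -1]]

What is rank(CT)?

First compute CT:
[[  4,   5,   2,   3],
 [  8,  15,  14,   1],
 [  5,  10,  10,   0],
 [ 12,  25,  26,  -1]]
Now row reduce the product.
R2 ← R2 − (2)·R1: [0, 5, 10, -5]
R3 ← R3 − (5/4)·R1: [0, 15/4, 15/2, -15/4]
R4 ← R4 − (3)·R1: [0, 10, 20, -10]
R3 ← R3 − (3/4)·R2: [0, 0, 0, 0]
R4 ← R4 − (2)·R2: [0, 0, 0, 0]
2 nonzero rows, so rank(CT) = 2.

2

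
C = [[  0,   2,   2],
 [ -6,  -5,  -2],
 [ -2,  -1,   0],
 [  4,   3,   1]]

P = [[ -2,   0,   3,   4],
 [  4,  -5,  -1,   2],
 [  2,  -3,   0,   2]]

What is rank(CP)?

First compute CP:
[[ 12, -16,  -2,   8],
 [-12,  31, -13, -38],
 [  0,   5,  -5, -10],
 [  6, -18,   9,  24]]
Now row reduce the product.
R2 ← R2 + R1: [0, 15, -15, -30]
R4 ← R4 − (1/2)·R1: [0, -10, 10, 20]
R3 ← R3 − (1/3)·R2: [0, 0, 0, 0]
R4 ← R4 + (2/3)·R2: [0, 0, 0, 0]
2 nonzero rows, so rank(CP) = 2.

2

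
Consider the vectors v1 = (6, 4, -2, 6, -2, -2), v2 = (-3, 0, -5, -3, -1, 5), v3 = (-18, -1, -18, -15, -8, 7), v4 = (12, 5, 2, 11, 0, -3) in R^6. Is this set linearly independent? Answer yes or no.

Form the matrix with these vectors as rows and row reduce.
R2 ← R2 + (1/2)·R1: [0, 2, -6, 0, -2, 4]
R3 ← R3 + (3)·R1: [0, 11, -24, 3, -14, 1]
R4 ← R4 − (2)·R1: [0, -3, 6, -1, 4, 1]
R3 ← R3 − (11/2)·R2: [0, 0, 9, 3, -3, -21]
R4 ← R4 + (3/2)·R2: [0, 0, -3, -1, 1, 7]
R4 ← R4 + (1/3)·R3: [0, 0, 0, 0, 0, 0]
3 nonzero rows, so the 4 vectors span a space of dimension 3.
Since 3 < 4, the vectors are linearly dependent.

no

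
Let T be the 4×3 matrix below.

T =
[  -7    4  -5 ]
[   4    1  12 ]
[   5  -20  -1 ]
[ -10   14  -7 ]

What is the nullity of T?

Row reduce to echelon form.
R2 ← R2 + (4/7)·R1: [0, 23/7, 64/7]
R3 ← R3 + (5/7)·R1: [0, -120/7, -32/7]
R4 ← R4 − (10/7)·R1: [0, 58/7, 1/7]
R3 ← R3 + (120/23)·R2: [0, 0, 992/23]
R4 ← R4 − (58/23)·R2: [0, 0, -527/23]
R4 ← R4 + (17/32)·R3: [0, 0, 0]
3 nonzero rows, so rank(T) = 3.
T has 3 columns; by rank–nullity, nullity = 3 − 3 = 0.

0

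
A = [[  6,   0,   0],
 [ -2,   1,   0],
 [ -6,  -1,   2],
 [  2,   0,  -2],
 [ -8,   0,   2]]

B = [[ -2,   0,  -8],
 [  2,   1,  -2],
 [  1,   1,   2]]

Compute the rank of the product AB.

3

First compute AB:
[[-12,   0, -48],
 [  6,   1,  14],
 [ 12,   1,  54],
 [ -6,  -2, -20],
 [ 18,   2,  68]]
Now row reduce the product.
R2 ← R2 + (1/2)·R1: [0, 1, -10]
R3 ← R3 + R1: [0, 1, 6]
R4 ← R4 − (1/2)·R1: [0, -2, 4]
R5 ← R5 + (3/2)·R1: [0, 2, -4]
R3 ← R3 − R2: [0, 0, 16]
R4 ← R4 + (2)·R2: [0, 0, -16]
R5 ← R5 − (2)·R2: [0, 0, 16]
R4 ← R4 + R3: [0, 0, 0]
R5 ← R5 − R3: [0, 0, 0]
3 nonzero rows, so rank(AB) = 3.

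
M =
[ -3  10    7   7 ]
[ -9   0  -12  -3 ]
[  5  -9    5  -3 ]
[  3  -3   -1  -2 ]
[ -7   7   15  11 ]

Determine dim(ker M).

0

Row reduce to echelon form.
R2 ← R2 − (3)·R1: [0, -30, -33, -24]
R3 ← R3 + (5/3)·R1: [0, 23/3, 50/3, 26/3]
R4 ← R4 + R1: [0, 7, 6, 5]
R5 ← R5 − (7/3)·R1: [0, -49/3, -4/3, -16/3]
R3 ← R3 + (23/90)·R2: [0, 0, 247/30, 38/15]
R4 ← R4 + (7/30)·R2: [0, 0, -17/10, -3/5]
R5 ← R5 − (49/90)·R2: [0, 0, 499/30, 116/15]
R4 ← R4 + (51/247)·R3: [0, 0, 0, -1/13]
R5 ← R5 − (499/247)·R3: [0, 0, 0, 34/13]
R5 ← R5 + (34)·R4: [0, 0, 0, 0]
4 nonzero rows, so rank(M) = 4.
M has 4 columns; by rank–nullity, nullity = 4 − 4 = 0.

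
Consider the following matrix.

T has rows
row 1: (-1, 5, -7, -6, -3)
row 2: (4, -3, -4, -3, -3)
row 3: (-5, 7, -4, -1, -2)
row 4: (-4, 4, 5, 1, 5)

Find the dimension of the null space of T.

Row reduce to echelon form.
R2 ← R2 + (4)·R1: [0, 17, -32, -27, -15]
R3 ← R3 − (5)·R1: [0, -18, 31, 29, 13]
R4 ← R4 − (4)·R1: [0, -16, 33, 25, 17]
R3 ← R3 + (18/17)·R2: [0, 0, -49/17, 7/17, -49/17]
R4 ← R4 + (16/17)·R2: [0, 0, 49/17, -7/17, 49/17]
R4 ← R4 + R3: [0, 0, 0, 0, 0]
3 nonzero rows, so rank(T) = 3.
T has 5 columns; by rank–nullity, nullity = 5 − 3 = 2.

2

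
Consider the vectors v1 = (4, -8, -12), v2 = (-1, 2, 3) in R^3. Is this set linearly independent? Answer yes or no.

no

Form the matrix with these vectors as rows and row reduce.
R2 ← R2 + (1/4)·R1: [0, 0, 0]
1 nonzero row, so the 2 vectors span a space of dimension 1.
Since 1 < 2, the vectors are linearly dependent.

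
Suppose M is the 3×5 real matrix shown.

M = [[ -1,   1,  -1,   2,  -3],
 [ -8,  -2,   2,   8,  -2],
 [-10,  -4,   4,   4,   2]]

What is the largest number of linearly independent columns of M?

Row reduce to echelon form.
R2 ← R2 − (8)·R1: [0, -10, 10, -8, 22]
R3 ← R3 − (10)·R1: [0, -14, 14, -16, 32]
R3 ← R3 − (7/5)·R2: [0, 0, 0, -24/5, 6/5]
Echelon form has 3 nonzero rows, so rank(M) = 3.
The rank gives the maximum number of linearly independent columns: 3.

3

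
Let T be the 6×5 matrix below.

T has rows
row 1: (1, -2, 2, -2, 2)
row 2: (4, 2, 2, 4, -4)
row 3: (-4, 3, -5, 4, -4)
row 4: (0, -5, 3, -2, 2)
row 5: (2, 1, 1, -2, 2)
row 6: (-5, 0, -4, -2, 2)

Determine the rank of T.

Row reduce to echelon form.
R2 ← R2 − (4)·R1: [0, 10, -6, 12, -12]
R3 ← R3 + (4)·R1: [0, -5, 3, -4, 4]
R5 ← R5 − (2)·R1: [0, 5, -3, 2, -2]
R6 ← R6 + (5)·R1: [0, -10, 6, -12, 12]
R3 ← R3 + (1/2)·R2: [0, 0, 0, 2, -2]
R4 ← R4 + (1/2)·R2: [0, 0, 0, 4, -4]
R5 ← R5 − (1/2)·R2: [0, 0, 0, -4, 4]
R6 ← R6 + R2: [0, 0, 0, 0, 0]
R4 ← R4 − (2)·R3: [0, 0, 0, 0, 0]
R5 ← R5 + (2)·R3: [0, 0, 0, 0, 0]
Echelon form has 3 nonzero rows, so rank(T) = 3.

3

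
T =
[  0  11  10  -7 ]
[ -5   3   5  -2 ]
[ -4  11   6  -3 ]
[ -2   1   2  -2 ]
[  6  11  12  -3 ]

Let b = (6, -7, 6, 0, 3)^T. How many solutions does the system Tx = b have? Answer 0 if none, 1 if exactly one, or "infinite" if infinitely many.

0

Row reduce the augmented matrix [T | b].
Swap R1 ↔ R2
R3 ← R3 − (4/5)·R1: [0, 43/5, 2, -7/5, 58/5]
R4 ← R4 − (2/5)·R1: [0, -1/5, 0, -6/5, 14/5]
R5 ← R5 + (6/5)·R1: [0, 73/5, 18, -27/5, -27/5]
R3 ← R3 − (43/55)·R2: [0, 0, -64/11, 224/55, 76/11]
R4 ← R4 + (1/55)·R2: [0, 0, 2/11, -73/55, 32/11]
R5 ← R5 − (73/55)·R2: [0, 0, 52/11, 214/55, -147/11]
R4 ← R4 + (1/32)·R3: [0, 0, 0, -6/5, 25/8]
R5 ← R5 + (13/16)·R3: [0, 0, 0, 36/5, -31/4]
R5 ← R5 + (6)·R4: [0, 0, 0, 0, 11]
The echelon form has 5 nonzero rows; the last pivot sits in the augmented column, so rank(T) = 4 but rank([T|b]) = 5.
Since the ranks differ, the system is inconsistent.
It has no solutions.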